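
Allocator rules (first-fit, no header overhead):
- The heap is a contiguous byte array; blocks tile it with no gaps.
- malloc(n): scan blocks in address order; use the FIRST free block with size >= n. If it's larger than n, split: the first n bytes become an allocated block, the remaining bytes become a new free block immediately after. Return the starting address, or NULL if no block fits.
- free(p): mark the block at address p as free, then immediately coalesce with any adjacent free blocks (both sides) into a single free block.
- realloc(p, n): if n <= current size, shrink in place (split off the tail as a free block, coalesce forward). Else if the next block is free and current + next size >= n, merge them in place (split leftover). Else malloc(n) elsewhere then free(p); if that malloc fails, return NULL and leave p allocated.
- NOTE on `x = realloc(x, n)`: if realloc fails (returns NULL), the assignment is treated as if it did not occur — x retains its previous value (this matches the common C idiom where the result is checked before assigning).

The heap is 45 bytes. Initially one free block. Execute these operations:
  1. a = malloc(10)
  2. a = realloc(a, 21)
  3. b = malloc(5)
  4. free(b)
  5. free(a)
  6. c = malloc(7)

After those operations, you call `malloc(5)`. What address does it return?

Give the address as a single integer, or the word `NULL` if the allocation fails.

Op 1: a = malloc(10) -> a = 0; heap: [0-9 ALLOC][10-44 FREE]
Op 2: a = realloc(a, 21) -> a = 0; heap: [0-20 ALLOC][21-44 FREE]
Op 3: b = malloc(5) -> b = 21; heap: [0-20 ALLOC][21-25 ALLOC][26-44 FREE]
Op 4: free(b) -> (freed b); heap: [0-20 ALLOC][21-44 FREE]
Op 5: free(a) -> (freed a); heap: [0-44 FREE]
Op 6: c = malloc(7) -> c = 0; heap: [0-6 ALLOC][7-44 FREE]
malloc(5): first-fit scan over [0-6 ALLOC][7-44 FREE] -> 7

Answer: 7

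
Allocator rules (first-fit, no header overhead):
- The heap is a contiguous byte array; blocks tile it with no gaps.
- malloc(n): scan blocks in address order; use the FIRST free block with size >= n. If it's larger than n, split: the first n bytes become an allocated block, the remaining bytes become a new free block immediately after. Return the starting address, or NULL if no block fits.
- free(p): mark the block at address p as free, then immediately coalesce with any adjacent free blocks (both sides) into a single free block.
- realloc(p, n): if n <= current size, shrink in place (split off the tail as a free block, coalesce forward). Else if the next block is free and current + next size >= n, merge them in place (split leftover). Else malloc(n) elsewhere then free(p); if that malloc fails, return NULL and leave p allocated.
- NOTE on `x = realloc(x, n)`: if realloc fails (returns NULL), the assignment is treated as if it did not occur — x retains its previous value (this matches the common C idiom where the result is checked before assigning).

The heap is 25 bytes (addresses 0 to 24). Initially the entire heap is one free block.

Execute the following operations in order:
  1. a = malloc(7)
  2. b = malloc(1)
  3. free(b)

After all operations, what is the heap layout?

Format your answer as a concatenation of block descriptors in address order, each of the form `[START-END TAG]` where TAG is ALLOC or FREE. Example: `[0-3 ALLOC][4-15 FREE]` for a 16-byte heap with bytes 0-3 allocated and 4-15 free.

Answer: [0-6 ALLOC][7-24 FREE]

Derivation:
Op 1: a = malloc(7) -> a = 0; heap: [0-6 ALLOC][7-24 FREE]
Op 2: b = malloc(1) -> b = 7; heap: [0-6 ALLOC][7-7 ALLOC][8-24 FREE]
Op 3: free(b) -> (freed b); heap: [0-6 ALLOC][7-24 FREE]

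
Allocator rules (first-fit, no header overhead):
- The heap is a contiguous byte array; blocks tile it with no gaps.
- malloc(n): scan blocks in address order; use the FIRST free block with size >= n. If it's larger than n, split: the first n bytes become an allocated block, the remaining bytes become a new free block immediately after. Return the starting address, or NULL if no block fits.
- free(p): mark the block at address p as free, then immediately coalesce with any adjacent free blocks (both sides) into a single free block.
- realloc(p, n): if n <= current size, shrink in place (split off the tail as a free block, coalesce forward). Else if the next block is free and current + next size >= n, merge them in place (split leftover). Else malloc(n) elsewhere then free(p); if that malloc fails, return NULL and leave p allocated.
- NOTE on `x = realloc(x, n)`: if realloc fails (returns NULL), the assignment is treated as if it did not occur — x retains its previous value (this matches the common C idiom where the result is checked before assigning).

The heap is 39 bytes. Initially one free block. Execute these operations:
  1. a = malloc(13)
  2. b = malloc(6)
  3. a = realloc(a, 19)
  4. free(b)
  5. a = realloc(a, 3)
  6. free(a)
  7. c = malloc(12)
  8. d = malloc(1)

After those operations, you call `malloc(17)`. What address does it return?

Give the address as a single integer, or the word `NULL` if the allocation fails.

Answer: 13

Derivation:
Op 1: a = malloc(13) -> a = 0; heap: [0-12 ALLOC][13-38 FREE]
Op 2: b = malloc(6) -> b = 13; heap: [0-12 ALLOC][13-18 ALLOC][19-38 FREE]
Op 3: a = realloc(a, 19) -> a = 19; heap: [0-12 FREE][13-18 ALLOC][19-37 ALLOC][38-38 FREE]
Op 4: free(b) -> (freed b); heap: [0-18 FREE][19-37 ALLOC][38-38 FREE]
Op 5: a = realloc(a, 3) -> a = 19; heap: [0-18 FREE][19-21 ALLOC][22-38 FREE]
Op 6: free(a) -> (freed a); heap: [0-38 FREE]
Op 7: c = malloc(12) -> c = 0; heap: [0-11 ALLOC][12-38 FREE]
Op 8: d = malloc(1) -> d = 12; heap: [0-11 ALLOC][12-12 ALLOC][13-38 FREE]
malloc(17): first-fit scan over [0-11 ALLOC][12-12 ALLOC][13-38 FREE] -> 13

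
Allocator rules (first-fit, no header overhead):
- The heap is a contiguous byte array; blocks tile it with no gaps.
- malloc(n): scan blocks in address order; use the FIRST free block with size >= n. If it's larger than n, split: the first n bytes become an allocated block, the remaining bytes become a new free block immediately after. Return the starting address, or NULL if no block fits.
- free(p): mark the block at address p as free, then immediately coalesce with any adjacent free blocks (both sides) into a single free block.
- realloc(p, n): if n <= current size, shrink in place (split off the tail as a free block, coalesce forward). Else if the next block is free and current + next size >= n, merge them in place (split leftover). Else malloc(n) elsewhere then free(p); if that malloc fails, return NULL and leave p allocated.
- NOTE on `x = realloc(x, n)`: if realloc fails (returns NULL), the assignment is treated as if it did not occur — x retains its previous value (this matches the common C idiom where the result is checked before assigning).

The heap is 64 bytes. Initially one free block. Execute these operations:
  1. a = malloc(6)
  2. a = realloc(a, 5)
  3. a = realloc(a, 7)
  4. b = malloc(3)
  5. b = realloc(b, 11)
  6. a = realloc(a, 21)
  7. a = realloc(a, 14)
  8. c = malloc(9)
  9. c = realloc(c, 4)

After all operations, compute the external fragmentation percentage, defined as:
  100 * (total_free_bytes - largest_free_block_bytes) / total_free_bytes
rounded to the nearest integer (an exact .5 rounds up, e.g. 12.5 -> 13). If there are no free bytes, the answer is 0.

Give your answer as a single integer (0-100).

Op 1: a = malloc(6) -> a = 0; heap: [0-5 ALLOC][6-63 FREE]
Op 2: a = realloc(a, 5) -> a = 0; heap: [0-4 ALLOC][5-63 FREE]
Op 3: a = realloc(a, 7) -> a = 0; heap: [0-6 ALLOC][7-63 FREE]
Op 4: b = malloc(3) -> b = 7; heap: [0-6 ALLOC][7-9 ALLOC][10-63 FREE]
Op 5: b = realloc(b, 11) -> b = 7; heap: [0-6 ALLOC][7-17 ALLOC][18-63 FREE]
Op 6: a = realloc(a, 21) -> a = 18; heap: [0-6 FREE][7-17 ALLOC][18-38 ALLOC][39-63 FREE]
Op 7: a = realloc(a, 14) -> a = 18; heap: [0-6 FREE][7-17 ALLOC][18-31 ALLOC][32-63 FREE]
Op 8: c = malloc(9) -> c = 32; heap: [0-6 FREE][7-17 ALLOC][18-31 ALLOC][32-40 ALLOC][41-63 FREE]
Op 9: c = realloc(c, 4) -> c = 32; heap: [0-6 FREE][7-17 ALLOC][18-31 ALLOC][32-35 ALLOC][36-63 FREE]
Free blocks: [7 28] total_free=35 largest=28 -> 100*(35-28)/35 = 700/35 = 20

Answer: 20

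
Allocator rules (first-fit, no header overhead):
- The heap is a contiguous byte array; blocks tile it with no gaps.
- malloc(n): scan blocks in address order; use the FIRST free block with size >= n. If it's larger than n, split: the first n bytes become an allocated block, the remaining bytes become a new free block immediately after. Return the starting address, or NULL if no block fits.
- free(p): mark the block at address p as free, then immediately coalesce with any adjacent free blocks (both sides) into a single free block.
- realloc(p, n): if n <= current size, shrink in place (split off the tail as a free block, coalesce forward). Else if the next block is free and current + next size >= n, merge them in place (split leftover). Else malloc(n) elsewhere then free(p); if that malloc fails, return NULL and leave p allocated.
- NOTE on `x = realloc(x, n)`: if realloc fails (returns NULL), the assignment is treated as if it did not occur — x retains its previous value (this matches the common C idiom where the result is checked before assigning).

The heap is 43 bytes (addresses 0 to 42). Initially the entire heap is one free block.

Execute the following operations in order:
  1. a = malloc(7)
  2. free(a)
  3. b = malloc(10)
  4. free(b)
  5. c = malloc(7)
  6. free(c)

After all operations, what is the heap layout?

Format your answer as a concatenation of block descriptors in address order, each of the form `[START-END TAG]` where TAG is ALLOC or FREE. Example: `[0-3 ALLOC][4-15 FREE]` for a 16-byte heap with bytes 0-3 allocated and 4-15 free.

Op 1: a = malloc(7) -> a = 0; heap: [0-6 ALLOC][7-42 FREE]
Op 2: free(a) -> (freed a); heap: [0-42 FREE]
Op 3: b = malloc(10) -> b = 0; heap: [0-9 ALLOC][10-42 FREE]
Op 4: free(b) -> (freed b); heap: [0-42 FREE]
Op 5: c = malloc(7) -> c = 0; heap: [0-6 ALLOC][7-42 FREE]
Op 6: free(c) -> (freed c); heap: [0-42 FREE]

Answer: [0-42 FREE]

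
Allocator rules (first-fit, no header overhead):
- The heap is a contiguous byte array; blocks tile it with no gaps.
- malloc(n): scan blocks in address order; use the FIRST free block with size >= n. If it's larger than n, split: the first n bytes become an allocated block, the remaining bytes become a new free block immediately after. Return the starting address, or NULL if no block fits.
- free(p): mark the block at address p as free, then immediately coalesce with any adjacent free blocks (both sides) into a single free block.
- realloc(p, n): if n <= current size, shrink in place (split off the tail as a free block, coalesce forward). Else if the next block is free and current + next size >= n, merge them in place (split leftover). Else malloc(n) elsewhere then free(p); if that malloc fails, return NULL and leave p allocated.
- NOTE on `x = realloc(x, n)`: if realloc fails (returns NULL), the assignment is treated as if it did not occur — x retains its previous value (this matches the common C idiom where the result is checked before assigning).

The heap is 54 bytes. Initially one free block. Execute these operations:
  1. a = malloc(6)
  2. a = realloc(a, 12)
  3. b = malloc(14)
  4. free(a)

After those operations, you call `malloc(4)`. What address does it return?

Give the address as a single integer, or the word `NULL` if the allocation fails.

Answer: 0

Derivation:
Op 1: a = malloc(6) -> a = 0; heap: [0-5 ALLOC][6-53 FREE]
Op 2: a = realloc(a, 12) -> a = 0; heap: [0-11 ALLOC][12-53 FREE]
Op 3: b = malloc(14) -> b = 12; heap: [0-11 ALLOC][12-25 ALLOC][26-53 FREE]
Op 4: free(a) -> (freed a); heap: [0-11 FREE][12-25 ALLOC][26-53 FREE]
malloc(4): first-fit scan over [0-11 FREE][12-25 ALLOC][26-53 FREE] -> 0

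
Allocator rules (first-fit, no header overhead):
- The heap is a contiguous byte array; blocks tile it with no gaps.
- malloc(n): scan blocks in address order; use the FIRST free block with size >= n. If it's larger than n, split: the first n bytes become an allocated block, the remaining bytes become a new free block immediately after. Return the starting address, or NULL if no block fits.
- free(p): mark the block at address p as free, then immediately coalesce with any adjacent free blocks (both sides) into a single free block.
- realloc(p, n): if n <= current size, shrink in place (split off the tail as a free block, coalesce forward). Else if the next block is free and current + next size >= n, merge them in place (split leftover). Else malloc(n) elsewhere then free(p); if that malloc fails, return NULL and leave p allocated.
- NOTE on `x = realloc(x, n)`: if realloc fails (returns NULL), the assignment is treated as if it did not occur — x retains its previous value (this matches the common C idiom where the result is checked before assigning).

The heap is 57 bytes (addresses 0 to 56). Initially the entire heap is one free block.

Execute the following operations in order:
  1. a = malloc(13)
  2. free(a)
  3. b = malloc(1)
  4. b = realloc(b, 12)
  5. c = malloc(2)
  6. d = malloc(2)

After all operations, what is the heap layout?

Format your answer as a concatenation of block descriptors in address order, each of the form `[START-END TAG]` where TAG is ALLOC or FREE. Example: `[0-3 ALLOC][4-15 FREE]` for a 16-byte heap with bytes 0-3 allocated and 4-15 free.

Answer: [0-11 ALLOC][12-13 ALLOC][14-15 ALLOC][16-56 FREE]

Derivation:
Op 1: a = malloc(13) -> a = 0; heap: [0-12 ALLOC][13-56 FREE]
Op 2: free(a) -> (freed a); heap: [0-56 FREE]
Op 3: b = malloc(1) -> b = 0; heap: [0-0 ALLOC][1-56 FREE]
Op 4: b = realloc(b, 12) -> b = 0; heap: [0-11 ALLOC][12-56 FREE]
Op 5: c = malloc(2) -> c = 12; heap: [0-11 ALLOC][12-13 ALLOC][14-56 FREE]
Op 6: d = malloc(2) -> d = 14; heap: [0-11 ALLOC][12-13 ALLOC][14-15 ALLOC][16-56 FREE]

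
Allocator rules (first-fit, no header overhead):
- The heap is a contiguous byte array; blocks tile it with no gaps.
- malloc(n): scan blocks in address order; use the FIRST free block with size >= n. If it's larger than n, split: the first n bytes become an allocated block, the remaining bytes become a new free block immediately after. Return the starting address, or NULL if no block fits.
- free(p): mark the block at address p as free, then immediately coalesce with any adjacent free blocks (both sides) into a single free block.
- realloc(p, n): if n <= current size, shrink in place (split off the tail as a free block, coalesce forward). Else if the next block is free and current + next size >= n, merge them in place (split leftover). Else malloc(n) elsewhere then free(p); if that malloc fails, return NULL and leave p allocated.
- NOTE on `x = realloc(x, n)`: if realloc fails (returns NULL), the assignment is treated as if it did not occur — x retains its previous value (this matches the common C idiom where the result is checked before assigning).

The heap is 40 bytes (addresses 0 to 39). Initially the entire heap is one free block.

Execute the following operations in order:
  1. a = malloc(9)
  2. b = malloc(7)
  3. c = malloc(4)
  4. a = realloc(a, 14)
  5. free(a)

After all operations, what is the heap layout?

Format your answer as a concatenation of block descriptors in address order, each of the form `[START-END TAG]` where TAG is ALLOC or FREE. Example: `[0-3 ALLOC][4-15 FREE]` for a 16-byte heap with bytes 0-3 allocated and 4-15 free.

Op 1: a = malloc(9) -> a = 0; heap: [0-8 ALLOC][9-39 FREE]
Op 2: b = malloc(7) -> b = 9; heap: [0-8 ALLOC][9-15 ALLOC][16-39 FREE]
Op 3: c = malloc(4) -> c = 16; heap: [0-8 ALLOC][9-15 ALLOC][16-19 ALLOC][20-39 FREE]
Op 4: a = realloc(a, 14) -> a = 20; heap: [0-8 FREE][9-15 ALLOC][16-19 ALLOC][20-33 ALLOC][34-39 FREE]
Op 5: free(a) -> (freed a); heap: [0-8 FREE][9-15 ALLOC][16-19 ALLOC][20-39 FREE]

Answer: [0-8 FREE][9-15 ALLOC][16-19 ALLOC][20-39 FREE]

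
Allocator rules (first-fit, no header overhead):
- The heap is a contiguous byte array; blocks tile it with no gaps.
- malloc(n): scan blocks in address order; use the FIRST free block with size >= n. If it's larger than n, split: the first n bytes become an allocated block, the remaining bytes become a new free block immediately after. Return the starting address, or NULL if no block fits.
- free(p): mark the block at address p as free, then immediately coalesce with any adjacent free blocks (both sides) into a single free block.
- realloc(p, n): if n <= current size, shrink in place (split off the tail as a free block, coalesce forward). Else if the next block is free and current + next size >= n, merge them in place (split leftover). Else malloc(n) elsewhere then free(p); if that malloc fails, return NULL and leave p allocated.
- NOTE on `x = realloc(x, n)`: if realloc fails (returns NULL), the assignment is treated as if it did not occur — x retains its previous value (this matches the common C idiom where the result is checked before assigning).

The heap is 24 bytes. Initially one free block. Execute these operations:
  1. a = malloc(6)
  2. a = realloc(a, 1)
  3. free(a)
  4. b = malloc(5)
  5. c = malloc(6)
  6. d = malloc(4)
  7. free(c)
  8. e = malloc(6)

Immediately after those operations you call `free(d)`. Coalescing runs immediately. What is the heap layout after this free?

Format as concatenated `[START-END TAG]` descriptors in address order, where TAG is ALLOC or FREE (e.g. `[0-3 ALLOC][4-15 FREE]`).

Op 1: a = malloc(6) -> a = 0; heap: [0-5 ALLOC][6-23 FREE]
Op 2: a = realloc(a, 1) -> a = 0; heap: [0-0 ALLOC][1-23 FREE]
Op 3: free(a) -> (freed a); heap: [0-23 FREE]
Op 4: b = malloc(5) -> b = 0; heap: [0-4 ALLOC][5-23 FREE]
Op 5: c = malloc(6) -> c = 5; heap: [0-4 ALLOC][5-10 ALLOC][11-23 FREE]
Op 6: d = malloc(4) -> d = 11; heap: [0-4 ALLOC][5-10 ALLOC][11-14 ALLOC][15-23 FREE]
Op 7: free(c) -> (freed c); heap: [0-4 ALLOC][5-10 FREE][11-14 ALLOC][15-23 FREE]
Op 8: e = malloc(6) -> e = 5; heap: [0-4 ALLOC][5-10 ALLOC][11-14 ALLOC][15-23 FREE]
free(d): d = 11 -> block [11-14 ALLOC]; mark free, coalesce with adjacent free neighbors -> [0-4 ALLOC][5-10 ALLOC][11-23 FREE]

Answer: [0-4 ALLOC][5-10 ALLOC][11-23 FREE]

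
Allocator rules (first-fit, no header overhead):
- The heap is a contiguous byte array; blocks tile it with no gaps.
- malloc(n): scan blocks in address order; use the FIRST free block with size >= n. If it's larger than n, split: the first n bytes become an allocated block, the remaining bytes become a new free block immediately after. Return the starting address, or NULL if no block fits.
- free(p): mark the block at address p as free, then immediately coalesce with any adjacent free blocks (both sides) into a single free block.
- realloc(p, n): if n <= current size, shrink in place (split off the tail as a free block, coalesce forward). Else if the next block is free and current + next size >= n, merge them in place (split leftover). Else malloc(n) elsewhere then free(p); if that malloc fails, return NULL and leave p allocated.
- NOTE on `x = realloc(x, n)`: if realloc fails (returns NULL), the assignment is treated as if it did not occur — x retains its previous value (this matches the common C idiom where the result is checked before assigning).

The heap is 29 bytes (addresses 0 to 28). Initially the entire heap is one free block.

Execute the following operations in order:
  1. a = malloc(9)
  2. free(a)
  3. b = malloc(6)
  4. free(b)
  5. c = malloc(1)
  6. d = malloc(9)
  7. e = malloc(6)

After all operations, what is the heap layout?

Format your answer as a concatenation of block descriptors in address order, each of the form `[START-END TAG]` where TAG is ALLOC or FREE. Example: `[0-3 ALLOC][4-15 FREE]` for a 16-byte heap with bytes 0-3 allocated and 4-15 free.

Op 1: a = malloc(9) -> a = 0; heap: [0-8 ALLOC][9-28 FREE]
Op 2: free(a) -> (freed a); heap: [0-28 FREE]
Op 3: b = malloc(6) -> b = 0; heap: [0-5 ALLOC][6-28 FREE]
Op 4: free(b) -> (freed b); heap: [0-28 FREE]
Op 5: c = malloc(1) -> c = 0; heap: [0-0 ALLOC][1-28 FREE]
Op 6: d = malloc(9) -> d = 1; heap: [0-0 ALLOC][1-9 ALLOC][10-28 FREE]
Op 7: e = malloc(6) -> e = 10; heap: [0-0 ALLOC][1-9 ALLOC][10-15 ALLOC][16-28 FREE]

Answer: [0-0 ALLOC][1-9 ALLOC][10-15 ALLOC][16-28 FREE]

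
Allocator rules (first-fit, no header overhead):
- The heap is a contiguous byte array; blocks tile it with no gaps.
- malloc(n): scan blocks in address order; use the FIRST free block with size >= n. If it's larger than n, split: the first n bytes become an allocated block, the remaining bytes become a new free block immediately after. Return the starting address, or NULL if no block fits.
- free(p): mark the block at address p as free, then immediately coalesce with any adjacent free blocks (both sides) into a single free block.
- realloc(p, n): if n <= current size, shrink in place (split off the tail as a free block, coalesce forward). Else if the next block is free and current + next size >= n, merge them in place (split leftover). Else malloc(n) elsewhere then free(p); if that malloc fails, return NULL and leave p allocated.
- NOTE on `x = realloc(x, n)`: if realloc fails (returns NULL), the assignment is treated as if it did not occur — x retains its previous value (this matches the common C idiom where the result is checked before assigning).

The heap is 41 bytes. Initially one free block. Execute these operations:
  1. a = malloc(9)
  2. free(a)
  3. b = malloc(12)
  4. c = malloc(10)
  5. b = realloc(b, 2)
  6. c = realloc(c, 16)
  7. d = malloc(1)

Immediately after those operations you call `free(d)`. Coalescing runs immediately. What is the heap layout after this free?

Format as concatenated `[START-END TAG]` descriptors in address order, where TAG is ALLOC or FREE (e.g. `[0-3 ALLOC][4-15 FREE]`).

Answer: [0-1 ALLOC][2-11 FREE][12-27 ALLOC][28-40 FREE]

Derivation:
Op 1: a = malloc(9) -> a = 0; heap: [0-8 ALLOC][9-40 FREE]
Op 2: free(a) -> (freed a); heap: [0-40 FREE]
Op 3: b = malloc(12) -> b = 0; heap: [0-11 ALLOC][12-40 FREE]
Op 4: c = malloc(10) -> c = 12; heap: [0-11 ALLOC][12-21 ALLOC][22-40 FREE]
Op 5: b = realloc(b, 2) -> b = 0; heap: [0-1 ALLOC][2-11 FREE][12-21 ALLOC][22-40 FREE]
Op 6: c = realloc(c, 16) -> c = 12; heap: [0-1 ALLOC][2-11 FREE][12-27 ALLOC][28-40 FREE]
Op 7: d = malloc(1) -> d = 2; heap: [0-1 ALLOC][2-2 ALLOC][3-11 FREE][12-27 ALLOC][28-40 FREE]
free(d): d = 2 -> block [2-2 ALLOC]; mark free, coalesce with adjacent free neighbors -> [0-1 ALLOC][2-11 FREE][12-27 ALLOC][28-40 FREE]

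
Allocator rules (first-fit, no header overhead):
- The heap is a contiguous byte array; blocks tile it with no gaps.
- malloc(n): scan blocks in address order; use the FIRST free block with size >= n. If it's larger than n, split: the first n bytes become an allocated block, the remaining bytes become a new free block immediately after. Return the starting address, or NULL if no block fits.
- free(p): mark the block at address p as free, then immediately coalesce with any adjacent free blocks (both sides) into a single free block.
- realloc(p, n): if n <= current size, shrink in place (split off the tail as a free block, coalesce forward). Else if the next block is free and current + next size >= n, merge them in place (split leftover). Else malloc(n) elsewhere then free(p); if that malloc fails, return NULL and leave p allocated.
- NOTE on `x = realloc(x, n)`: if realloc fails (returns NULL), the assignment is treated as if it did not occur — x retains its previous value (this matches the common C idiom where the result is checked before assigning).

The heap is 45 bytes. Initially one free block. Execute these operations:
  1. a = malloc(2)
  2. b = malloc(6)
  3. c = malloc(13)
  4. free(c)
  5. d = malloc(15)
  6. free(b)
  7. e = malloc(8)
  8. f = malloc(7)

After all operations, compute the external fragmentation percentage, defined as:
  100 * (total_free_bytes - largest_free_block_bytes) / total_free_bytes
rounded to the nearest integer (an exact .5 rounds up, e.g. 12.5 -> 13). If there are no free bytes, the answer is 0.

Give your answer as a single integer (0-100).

Answer: 46

Derivation:
Op 1: a = malloc(2) -> a = 0; heap: [0-1 ALLOC][2-44 FREE]
Op 2: b = malloc(6) -> b = 2; heap: [0-1 ALLOC][2-7 ALLOC][8-44 FREE]
Op 3: c = malloc(13) -> c = 8; heap: [0-1 ALLOC][2-7 ALLOC][8-20 ALLOC][21-44 FREE]
Op 4: free(c) -> (freed c); heap: [0-1 ALLOC][2-7 ALLOC][8-44 FREE]
Op 5: d = malloc(15) -> d = 8; heap: [0-1 ALLOC][2-7 ALLOC][8-22 ALLOC][23-44 FREE]
Op 6: free(b) -> (freed b); heap: [0-1 ALLOC][2-7 FREE][8-22 ALLOC][23-44 FREE]
Op 7: e = malloc(8) -> e = 23; heap: [0-1 ALLOC][2-7 FREE][8-22 ALLOC][23-30 ALLOC][31-44 FREE]
Op 8: f = malloc(7) -> f = 31; heap: [0-1 ALLOC][2-7 FREE][8-22 ALLOC][23-30 ALLOC][31-37 ALLOC][38-44 FREE]
Free blocks: [6 7] total_free=13 largest=7 -> 100*(13-7)/13 = 600/13 ≈ 46.154 -> rounds to 46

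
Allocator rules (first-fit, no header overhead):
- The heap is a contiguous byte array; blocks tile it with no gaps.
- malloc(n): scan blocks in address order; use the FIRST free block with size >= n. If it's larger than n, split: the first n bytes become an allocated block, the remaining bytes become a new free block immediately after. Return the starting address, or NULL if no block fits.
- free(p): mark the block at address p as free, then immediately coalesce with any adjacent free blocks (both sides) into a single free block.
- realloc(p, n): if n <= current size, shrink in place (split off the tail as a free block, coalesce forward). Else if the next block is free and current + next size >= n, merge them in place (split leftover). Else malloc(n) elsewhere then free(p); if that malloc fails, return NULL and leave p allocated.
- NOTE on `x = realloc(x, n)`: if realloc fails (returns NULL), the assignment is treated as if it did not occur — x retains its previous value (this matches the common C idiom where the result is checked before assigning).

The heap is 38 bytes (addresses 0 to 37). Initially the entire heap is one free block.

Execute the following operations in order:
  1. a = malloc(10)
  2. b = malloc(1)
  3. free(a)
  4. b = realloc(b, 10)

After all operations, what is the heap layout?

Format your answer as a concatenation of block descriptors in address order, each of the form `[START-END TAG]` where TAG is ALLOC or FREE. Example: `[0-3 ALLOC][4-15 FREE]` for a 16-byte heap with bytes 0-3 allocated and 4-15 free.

Op 1: a = malloc(10) -> a = 0; heap: [0-9 ALLOC][10-37 FREE]
Op 2: b = malloc(1) -> b = 10; heap: [0-9 ALLOC][10-10 ALLOC][11-37 FREE]
Op 3: free(a) -> (freed a); heap: [0-9 FREE][10-10 ALLOC][11-37 FREE]
Op 4: b = realloc(b, 10) -> b = 10; heap: [0-9 FREE][10-19 ALLOC][20-37 FREE]

Answer: [0-9 FREE][10-19 ALLOC][20-37 FREE]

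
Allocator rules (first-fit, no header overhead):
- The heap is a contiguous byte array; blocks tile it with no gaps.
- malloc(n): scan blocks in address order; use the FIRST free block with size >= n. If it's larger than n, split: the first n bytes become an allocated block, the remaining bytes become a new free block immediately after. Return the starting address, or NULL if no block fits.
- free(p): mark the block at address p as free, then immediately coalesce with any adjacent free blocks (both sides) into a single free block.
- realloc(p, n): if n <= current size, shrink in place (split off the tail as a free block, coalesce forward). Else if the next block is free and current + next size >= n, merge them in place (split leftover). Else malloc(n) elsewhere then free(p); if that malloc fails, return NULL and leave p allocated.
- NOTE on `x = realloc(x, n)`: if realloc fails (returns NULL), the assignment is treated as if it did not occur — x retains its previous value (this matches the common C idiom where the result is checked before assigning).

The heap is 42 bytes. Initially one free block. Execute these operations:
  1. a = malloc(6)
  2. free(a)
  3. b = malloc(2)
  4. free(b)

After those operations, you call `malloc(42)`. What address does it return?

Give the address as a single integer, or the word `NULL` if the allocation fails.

Answer: 0

Derivation:
Op 1: a = malloc(6) -> a = 0; heap: [0-5 ALLOC][6-41 FREE]
Op 2: free(a) -> (freed a); heap: [0-41 FREE]
Op 3: b = malloc(2) -> b = 0; heap: [0-1 ALLOC][2-41 FREE]
Op 4: free(b) -> (freed b); heap: [0-41 FREE]
malloc(42): first-fit scan over [0-41 FREE] -> 0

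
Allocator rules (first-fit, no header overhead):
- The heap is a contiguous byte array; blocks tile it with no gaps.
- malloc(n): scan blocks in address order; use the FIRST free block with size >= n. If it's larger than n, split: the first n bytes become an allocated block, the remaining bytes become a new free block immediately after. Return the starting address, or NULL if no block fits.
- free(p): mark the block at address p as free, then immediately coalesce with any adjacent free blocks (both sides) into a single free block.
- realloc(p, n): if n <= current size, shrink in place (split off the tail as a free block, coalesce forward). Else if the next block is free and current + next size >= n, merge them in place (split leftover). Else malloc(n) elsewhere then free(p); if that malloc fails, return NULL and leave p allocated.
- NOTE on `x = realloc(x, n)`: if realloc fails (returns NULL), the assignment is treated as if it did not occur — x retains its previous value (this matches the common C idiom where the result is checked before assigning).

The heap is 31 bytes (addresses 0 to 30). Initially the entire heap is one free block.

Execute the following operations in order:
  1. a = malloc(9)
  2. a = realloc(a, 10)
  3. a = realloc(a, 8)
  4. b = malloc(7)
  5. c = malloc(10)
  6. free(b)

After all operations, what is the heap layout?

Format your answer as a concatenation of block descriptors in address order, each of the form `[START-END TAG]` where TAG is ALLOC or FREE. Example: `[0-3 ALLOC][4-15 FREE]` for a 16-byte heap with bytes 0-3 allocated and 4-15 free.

Op 1: a = malloc(9) -> a = 0; heap: [0-8 ALLOC][9-30 FREE]
Op 2: a = realloc(a, 10) -> a = 0; heap: [0-9 ALLOC][10-30 FREE]
Op 3: a = realloc(a, 8) -> a = 0; heap: [0-7 ALLOC][8-30 FREE]
Op 4: b = malloc(7) -> b = 8; heap: [0-7 ALLOC][8-14 ALLOC][15-30 FREE]
Op 5: c = malloc(10) -> c = 15; heap: [0-7 ALLOC][8-14 ALLOC][15-24 ALLOC][25-30 FREE]
Op 6: free(b) -> (freed b); heap: [0-7 ALLOC][8-14 FREE][15-24 ALLOC][25-30 FREE]

Answer: [0-7 ALLOC][8-14 FREE][15-24 ALLOC][25-30 FREE]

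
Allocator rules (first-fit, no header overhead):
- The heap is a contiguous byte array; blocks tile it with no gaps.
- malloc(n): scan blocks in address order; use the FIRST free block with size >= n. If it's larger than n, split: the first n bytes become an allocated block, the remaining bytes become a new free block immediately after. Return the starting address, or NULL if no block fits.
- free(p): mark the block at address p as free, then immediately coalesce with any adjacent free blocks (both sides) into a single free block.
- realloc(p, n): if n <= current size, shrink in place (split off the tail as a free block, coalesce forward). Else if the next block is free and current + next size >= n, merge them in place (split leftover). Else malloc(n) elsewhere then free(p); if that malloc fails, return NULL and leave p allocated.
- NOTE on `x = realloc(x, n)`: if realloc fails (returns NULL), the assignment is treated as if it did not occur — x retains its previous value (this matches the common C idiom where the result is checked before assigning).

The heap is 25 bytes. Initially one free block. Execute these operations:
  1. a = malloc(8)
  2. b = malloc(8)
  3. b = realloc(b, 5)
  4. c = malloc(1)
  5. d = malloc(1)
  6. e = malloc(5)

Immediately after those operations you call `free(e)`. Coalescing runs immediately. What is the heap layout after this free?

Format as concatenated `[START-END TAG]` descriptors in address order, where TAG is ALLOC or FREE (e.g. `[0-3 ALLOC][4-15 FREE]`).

Op 1: a = malloc(8) -> a = 0; heap: [0-7 ALLOC][8-24 FREE]
Op 2: b = malloc(8) -> b = 8; heap: [0-7 ALLOC][8-15 ALLOC][16-24 FREE]
Op 3: b = realloc(b, 5) -> b = 8; heap: [0-7 ALLOC][8-12 ALLOC][13-24 FREE]
Op 4: c = malloc(1) -> c = 13; heap: [0-7 ALLOC][8-12 ALLOC][13-13 ALLOC][14-24 FREE]
Op 5: d = malloc(1) -> d = 14; heap: [0-7 ALLOC][8-12 ALLOC][13-13 ALLOC][14-14 ALLOC][15-24 FREE]
Op 6: e = malloc(5) -> e = 15; heap: [0-7 ALLOC][8-12 ALLOC][13-13 ALLOC][14-14 ALLOC][15-19 ALLOC][20-24 FREE]
free(e): e = 15 -> block [15-19 ALLOC]; mark free, coalesce with adjacent free neighbors -> [0-7 ALLOC][8-12 ALLOC][13-13 ALLOC][14-14 ALLOC][15-24 FREE]

Answer: [0-7 ALLOC][8-12 ALLOC][13-13 ALLOC][14-14 ALLOC][15-24 FREE]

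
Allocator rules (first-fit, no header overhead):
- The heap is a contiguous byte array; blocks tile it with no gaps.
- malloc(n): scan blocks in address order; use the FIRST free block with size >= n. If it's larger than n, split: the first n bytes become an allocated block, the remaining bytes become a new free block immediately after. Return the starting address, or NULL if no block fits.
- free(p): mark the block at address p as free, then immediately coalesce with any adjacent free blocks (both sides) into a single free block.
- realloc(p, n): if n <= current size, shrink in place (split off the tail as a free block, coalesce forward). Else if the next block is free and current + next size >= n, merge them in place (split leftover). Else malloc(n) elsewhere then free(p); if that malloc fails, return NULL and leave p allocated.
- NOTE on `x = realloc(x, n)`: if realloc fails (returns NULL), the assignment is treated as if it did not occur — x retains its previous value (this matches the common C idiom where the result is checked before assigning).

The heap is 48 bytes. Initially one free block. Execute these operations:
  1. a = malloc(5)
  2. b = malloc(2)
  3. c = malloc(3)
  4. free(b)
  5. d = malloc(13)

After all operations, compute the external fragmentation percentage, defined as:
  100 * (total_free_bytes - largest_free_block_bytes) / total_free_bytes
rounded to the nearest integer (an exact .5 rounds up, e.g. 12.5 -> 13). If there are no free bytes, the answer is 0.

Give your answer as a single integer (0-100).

Answer: 7

Derivation:
Op 1: a = malloc(5) -> a = 0; heap: [0-4 ALLOC][5-47 FREE]
Op 2: b = malloc(2) -> b = 5; heap: [0-4 ALLOC][5-6 ALLOC][7-47 FREE]
Op 3: c = malloc(3) -> c = 7; heap: [0-4 ALLOC][5-6 ALLOC][7-9 ALLOC][10-47 FREE]
Op 4: free(b) -> (freed b); heap: [0-4 ALLOC][5-6 FREE][7-9 ALLOC][10-47 FREE]
Op 5: d = malloc(13) -> d = 10; heap: [0-4 ALLOC][5-6 FREE][7-9 ALLOC][10-22 ALLOC][23-47 FREE]
Free blocks: [2 25] total_free=27 largest=25 -> 100*(27-25)/27 = 200/27 ≈ 7.407 -> rounds to 7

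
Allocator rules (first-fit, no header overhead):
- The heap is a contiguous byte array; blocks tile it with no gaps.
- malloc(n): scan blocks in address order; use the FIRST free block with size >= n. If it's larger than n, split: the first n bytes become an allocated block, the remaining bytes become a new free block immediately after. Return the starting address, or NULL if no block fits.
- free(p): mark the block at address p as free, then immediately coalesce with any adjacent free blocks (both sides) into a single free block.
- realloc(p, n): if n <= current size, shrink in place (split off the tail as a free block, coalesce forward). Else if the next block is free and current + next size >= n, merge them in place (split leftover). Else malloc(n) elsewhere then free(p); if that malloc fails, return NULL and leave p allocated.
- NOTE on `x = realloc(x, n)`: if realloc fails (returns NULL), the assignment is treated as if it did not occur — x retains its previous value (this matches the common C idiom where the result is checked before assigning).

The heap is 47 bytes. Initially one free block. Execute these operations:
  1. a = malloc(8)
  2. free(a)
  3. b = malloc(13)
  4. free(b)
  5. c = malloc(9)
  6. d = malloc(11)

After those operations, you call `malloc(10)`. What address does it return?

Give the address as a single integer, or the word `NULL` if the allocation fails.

Op 1: a = malloc(8) -> a = 0; heap: [0-7 ALLOC][8-46 FREE]
Op 2: free(a) -> (freed a); heap: [0-46 FREE]
Op 3: b = malloc(13) -> b = 0; heap: [0-12 ALLOC][13-46 FREE]
Op 4: free(b) -> (freed b); heap: [0-46 FREE]
Op 5: c = malloc(9) -> c = 0; heap: [0-8 ALLOC][9-46 FREE]
Op 6: d = malloc(11) -> d = 9; heap: [0-8 ALLOC][9-19 ALLOC][20-46 FREE]
malloc(10): first-fit scan over [0-8 ALLOC][9-19 ALLOC][20-46 FREE] -> 20

Answer: 20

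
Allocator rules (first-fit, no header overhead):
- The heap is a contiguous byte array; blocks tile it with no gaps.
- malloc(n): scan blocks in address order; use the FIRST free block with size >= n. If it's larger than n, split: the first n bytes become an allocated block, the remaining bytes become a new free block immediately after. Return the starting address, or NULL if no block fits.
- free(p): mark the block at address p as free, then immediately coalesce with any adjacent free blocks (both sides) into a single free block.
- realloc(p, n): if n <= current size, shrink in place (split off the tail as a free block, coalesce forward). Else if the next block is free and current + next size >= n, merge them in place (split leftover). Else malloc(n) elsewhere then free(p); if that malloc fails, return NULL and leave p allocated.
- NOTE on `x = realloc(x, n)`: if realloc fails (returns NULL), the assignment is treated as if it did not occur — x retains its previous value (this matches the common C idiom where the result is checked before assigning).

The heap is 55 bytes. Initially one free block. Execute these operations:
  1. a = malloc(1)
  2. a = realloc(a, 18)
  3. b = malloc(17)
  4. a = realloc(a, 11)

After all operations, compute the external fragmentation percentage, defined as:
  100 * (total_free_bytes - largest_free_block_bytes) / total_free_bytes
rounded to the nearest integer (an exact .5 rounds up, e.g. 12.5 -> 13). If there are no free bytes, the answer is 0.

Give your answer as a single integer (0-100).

Op 1: a = malloc(1) -> a = 0; heap: [0-0 ALLOC][1-54 FREE]
Op 2: a = realloc(a, 18) -> a = 0; heap: [0-17 ALLOC][18-54 FREE]
Op 3: b = malloc(17) -> b = 18; heap: [0-17 ALLOC][18-34 ALLOC][35-54 FREE]
Op 4: a = realloc(a, 11) -> a = 0; heap: [0-10 ALLOC][11-17 FREE][18-34 ALLOC][35-54 FREE]
Free blocks: [7 20] total_free=27 largest=20 -> 100*(27-20)/27 = 700/27 ≈ 25.926 -> rounds to 26

Answer: 26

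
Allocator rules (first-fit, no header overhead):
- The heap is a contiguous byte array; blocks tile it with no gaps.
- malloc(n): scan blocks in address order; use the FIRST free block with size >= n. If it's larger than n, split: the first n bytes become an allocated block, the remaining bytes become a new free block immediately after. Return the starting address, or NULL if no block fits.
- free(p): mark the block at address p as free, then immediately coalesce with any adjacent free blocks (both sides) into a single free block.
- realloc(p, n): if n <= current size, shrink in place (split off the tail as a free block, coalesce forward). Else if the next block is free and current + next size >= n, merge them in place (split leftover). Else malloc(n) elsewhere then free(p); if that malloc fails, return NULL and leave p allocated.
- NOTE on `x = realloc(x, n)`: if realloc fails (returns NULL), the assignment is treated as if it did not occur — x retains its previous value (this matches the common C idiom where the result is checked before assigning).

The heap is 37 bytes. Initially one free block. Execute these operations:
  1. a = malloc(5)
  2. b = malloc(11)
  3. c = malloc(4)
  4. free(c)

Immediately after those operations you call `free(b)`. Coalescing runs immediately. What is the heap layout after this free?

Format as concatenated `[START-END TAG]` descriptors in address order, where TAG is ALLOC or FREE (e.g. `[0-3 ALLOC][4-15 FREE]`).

Op 1: a = malloc(5) -> a = 0; heap: [0-4 ALLOC][5-36 FREE]
Op 2: b = malloc(11) -> b = 5; heap: [0-4 ALLOC][5-15 ALLOC][16-36 FREE]
Op 3: c = malloc(4) -> c = 16; heap: [0-4 ALLOC][5-15 ALLOC][16-19 ALLOC][20-36 FREE]
Op 4: free(c) -> (freed c); heap: [0-4 ALLOC][5-15 ALLOC][16-36 FREE]
free(b): b = 5 -> block [5-15 ALLOC]; mark free, coalesce with adjacent free neighbors -> [0-4 ALLOC][5-36 FREE]

Answer: [0-4 ALLOC][5-36 FREE]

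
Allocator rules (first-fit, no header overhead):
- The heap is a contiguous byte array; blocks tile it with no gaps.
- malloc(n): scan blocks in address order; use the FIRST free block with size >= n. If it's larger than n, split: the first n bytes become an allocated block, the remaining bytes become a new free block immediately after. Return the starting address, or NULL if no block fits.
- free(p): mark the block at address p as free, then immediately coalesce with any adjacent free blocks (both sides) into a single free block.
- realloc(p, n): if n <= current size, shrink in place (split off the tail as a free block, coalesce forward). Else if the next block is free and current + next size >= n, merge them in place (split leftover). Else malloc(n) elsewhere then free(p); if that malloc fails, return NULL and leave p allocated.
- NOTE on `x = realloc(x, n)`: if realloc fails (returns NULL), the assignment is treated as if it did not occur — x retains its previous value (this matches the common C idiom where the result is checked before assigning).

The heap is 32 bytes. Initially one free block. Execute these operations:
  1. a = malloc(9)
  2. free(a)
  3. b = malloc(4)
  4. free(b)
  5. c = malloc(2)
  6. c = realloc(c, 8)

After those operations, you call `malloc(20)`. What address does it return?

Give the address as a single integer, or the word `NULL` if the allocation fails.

Answer: 8

Derivation:
Op 1: a = malloc(9) -> a = 0; heap: [0-8 ALLOC][9-31 FREE]
Op 2: free(a) -> (freed a); heap: [0-31 FREE]
Op 3: b = malloc(4) -> b = 0; heap: [0-3 ALLOC][4-31 FREE]
Op 4: free(b) -> (freed b); heap: [0-31 FREE]
Op 5: c = malloc(2) -> c = 0; heap: [0-1 ALLOC][2-31 FREE]
Op 6: c = realloc(c, 8) -> c = 0; heap: [0-7 ALLOC][8-31 FREE]
malloc(20): first-fit scan over [0-7 ALLOC][8-31 FREE] -> 8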